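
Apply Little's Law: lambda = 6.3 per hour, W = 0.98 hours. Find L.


L = lambda * W = 6.3 * 0.98 = 6.17

6.17


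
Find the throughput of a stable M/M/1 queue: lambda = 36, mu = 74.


For a stable queue (lambda < mu), throughput = lambda = 36 per hour

36 per hour


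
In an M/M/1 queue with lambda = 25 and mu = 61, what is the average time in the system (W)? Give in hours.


W = 1/(mu - lambda) = 1/(61 - 25) = 0.0278 hours

0.0278 hours


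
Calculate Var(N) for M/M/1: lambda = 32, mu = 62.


rho = 32/62; Var(N) = rho/(1-rho)^2 = 2.2

2.2


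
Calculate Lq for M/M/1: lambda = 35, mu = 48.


rho = 35/48; Lq = rho^2/(1-rho) = 1.96

1.96


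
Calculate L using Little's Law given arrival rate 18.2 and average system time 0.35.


L = lambda * W = 18.2 * 0.35 = 6.37

6.37


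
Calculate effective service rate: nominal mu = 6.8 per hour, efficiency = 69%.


Effective rate = mu * efficiency = 6.8 * 0.69 = 4.69 per hour

4.69 per hour


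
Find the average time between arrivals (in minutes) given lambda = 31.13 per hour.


Mean interarrival time = 60/lambda = 60/31.13 = 1.93 minutes

1.93 minutes


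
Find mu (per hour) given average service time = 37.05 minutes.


mu = 60 / avg_service_time = 60 / 37.05 = 1.62 per hour

1.62 per hour


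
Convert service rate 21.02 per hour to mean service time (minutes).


Mean service time = 60/mu = 60/21.02 = 2.85 minutes

2.85 minutes


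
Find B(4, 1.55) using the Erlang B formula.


B(N,A) = (A^N/N!) / sum(A^k/k!, k=0..N) with N=4, A=1.55 = 0.0521

0.0521


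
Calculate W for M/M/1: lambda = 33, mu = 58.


W = 1/(mu - lambda) = 1/(58 - 33) = 0.04 hours

0.04 hours


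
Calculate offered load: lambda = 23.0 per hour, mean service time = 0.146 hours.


Offered load a = lambda * E[S] = 23.0 * 0.146 = 3.36 Erlangs

3.36 Erlangs


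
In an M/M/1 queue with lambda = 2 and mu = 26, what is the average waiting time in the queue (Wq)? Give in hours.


rho = 2/26; Wq = rho/(mu - lambda) = 0.0032 hours

0.0032 hours


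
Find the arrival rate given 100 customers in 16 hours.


lambda = total arrivals / time = 100 / 16 = 6.25 per hour

6.25 per hour


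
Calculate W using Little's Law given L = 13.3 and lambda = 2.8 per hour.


W = L / lambda = 13.3 / 2.8 = 4.75 hours

4.75 hours


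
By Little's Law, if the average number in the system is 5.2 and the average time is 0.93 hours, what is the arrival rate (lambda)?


lambda = L / W = 5.2 / 0.93 = 5.59 per hour

5.59 per hour


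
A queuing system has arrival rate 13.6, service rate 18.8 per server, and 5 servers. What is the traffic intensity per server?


rho = lambda / (c * mu) = 13.6 / (5 * 18.8) = 0.1447

0.1447


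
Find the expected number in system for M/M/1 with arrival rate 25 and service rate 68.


rho = 25/68; L = rho/(1-rho) = 0.58

0.58


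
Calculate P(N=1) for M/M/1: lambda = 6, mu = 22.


rho = 6/22; P(n) = (1-rho)*rho^n = (1-6/22)*(6/22)^1 = 0.1983

0.1983


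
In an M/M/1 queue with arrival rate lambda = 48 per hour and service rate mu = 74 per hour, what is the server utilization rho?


rho = lambda/mu = 48/74 = 0.6486

0.6486


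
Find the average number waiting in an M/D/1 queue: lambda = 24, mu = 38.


M/D/1: Lq = rho^2 / (2*(1-rho)) where rho = 24/38; Lq = 0.54

0.54


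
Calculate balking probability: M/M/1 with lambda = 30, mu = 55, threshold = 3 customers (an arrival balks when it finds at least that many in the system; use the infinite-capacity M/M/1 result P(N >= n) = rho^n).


P(N >= 3) = rho^3 = (30/55)^3 = 0.1623

0.1623


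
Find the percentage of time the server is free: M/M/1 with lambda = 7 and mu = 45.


Idle fraction = (1 - rho) * 100 = (1 - 7/45) * 100 = 84.4%

84.4%


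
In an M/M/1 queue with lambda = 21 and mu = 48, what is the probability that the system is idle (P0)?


P0 = 1 - rho = 1 - 21/48 = 0.5625

0.5625


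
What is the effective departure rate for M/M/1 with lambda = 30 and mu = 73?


For a stable queue (lambda < mu), throughput = lambda = 30 per hour

30 per hour


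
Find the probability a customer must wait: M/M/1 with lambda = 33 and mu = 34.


P(wait) = rho = lambda/mu = 33/34 = 0.9706

0.9706


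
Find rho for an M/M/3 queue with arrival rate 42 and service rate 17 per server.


rho = lambda/(c*mu) = 42/(3*17) = 0.8235

0.8235


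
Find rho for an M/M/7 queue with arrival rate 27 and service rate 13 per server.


rho = lambda/(c*mu) = 27/(7*13) = 0.2967

0.2967


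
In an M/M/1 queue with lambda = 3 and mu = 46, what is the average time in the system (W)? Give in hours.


W = 1/(mu - lambda) = 1/(46 - 3) = 0.0233 hours

0.0233 hours


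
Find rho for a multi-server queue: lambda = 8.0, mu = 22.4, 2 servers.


rho = lambda / (c * mu) = 8.0 / (2 * 22.4) = 0.1786

0.1786


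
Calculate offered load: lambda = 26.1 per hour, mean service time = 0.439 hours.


Offered load a = lambda * E[S] = 26.1 * 0.439 = 11.46 Erlangs

11.46 Erlangs


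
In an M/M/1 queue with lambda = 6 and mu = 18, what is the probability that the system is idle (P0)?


P0 = 1 - rho = 1 - 6/18 = 0.6667

0.6667


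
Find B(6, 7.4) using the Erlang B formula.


B(N,A) = (A^N/N!) / sum(A^k/k!, k=0..N) with N=6, A=7.4 = 0.3557

0.3557


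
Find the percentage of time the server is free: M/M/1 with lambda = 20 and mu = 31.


Idle fraction = (1 - rho) * 100 = (1 - 20/31) * 100 = 35.5%

35.5%


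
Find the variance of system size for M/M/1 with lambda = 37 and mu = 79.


rho = 37/79; Var(N) = rho/(1-rho)^2 = 1.66

1.66


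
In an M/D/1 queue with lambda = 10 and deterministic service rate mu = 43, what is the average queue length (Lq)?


M/D/1: Lq = rho^2 / (2*(1-rho)) where rho = 10/43; Lq = 0.04

0.04


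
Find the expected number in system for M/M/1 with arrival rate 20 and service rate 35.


rho = 20/35; L = rho/(1-rho) = 1.33

1.33


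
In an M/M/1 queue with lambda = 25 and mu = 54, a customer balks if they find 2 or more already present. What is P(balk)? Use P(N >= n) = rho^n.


P(N >= 2) = rho^2 = (25/54)^2 = 0.2143

0.2143


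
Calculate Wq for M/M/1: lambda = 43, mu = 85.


rho = 43/85; Wq = rho/(mu - lambda) = 0.012 hours

0.012 hours


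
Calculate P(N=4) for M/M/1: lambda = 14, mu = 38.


rho = 14/38; P(n) = (1-rho)*rho^n = (1-14/38)*(14/38)^4 = 0.0116

0.0116


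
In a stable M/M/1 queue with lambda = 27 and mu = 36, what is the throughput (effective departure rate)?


For a stable queue (lambda < mu), throughput = lambda = 27 per hour

27 per hour


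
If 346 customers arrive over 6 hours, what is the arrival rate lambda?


lambda = total arrivals / time = 346 / 6 = 57.67 per hour

57.67 per hour


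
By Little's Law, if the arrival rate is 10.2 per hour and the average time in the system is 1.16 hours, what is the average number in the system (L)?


L = lambda * W = 10.2 * 1.16 = 11.83

11.83


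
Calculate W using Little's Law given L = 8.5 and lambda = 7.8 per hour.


W = L / lambda = 8.5 / 7.8 = 1.0897 hours

1.0897 hours


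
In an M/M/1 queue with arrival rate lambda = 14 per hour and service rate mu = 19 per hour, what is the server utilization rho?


rho = lambda/mu = 14/19 = 0.7368

0.7368


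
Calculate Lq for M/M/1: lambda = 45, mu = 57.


rho = 45/57; Lq = rho^2/(1-rho) = 2.96

2.96


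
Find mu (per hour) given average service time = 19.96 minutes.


mu = 60 / avg_service_time = 60 / 19.96 = 3.01 per hour

3.01 per hour


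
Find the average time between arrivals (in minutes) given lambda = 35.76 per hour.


Mean interarrival time = 60/lambda = 60/35.76 = 1.68 minutes

1.68 minutes


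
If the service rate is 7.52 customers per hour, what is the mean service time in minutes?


Mean service time = 60/mu = 60/7.52 = 7.98 minutes

7.98 minutes


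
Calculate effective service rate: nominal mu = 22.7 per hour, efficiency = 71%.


Effective rate = mu * efficiency = 22.7 * 0.71 = 16.12 per hour

16.12 per hour


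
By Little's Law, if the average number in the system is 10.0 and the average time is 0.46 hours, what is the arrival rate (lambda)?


lambda = L / W = 10.0 / 0.46 = 21.74 per hour

21.74 per hour


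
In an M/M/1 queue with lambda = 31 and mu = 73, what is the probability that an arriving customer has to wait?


P(wait) = rho = lambda/mu = 31/73 = 0.4247

0.4247


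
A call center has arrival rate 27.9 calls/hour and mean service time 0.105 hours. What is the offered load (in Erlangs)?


Offered load a = lambda * E[S] = 27.9 * 0.105 = 2.93 Erlangs

2.93 Erlangs


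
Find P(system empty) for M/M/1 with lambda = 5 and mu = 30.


P0 = 1 - rho = 1 - 5/30 = 0.8333

0.8333


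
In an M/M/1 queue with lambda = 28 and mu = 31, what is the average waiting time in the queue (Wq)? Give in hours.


rho = 28/31; Wq = rho/(mu - lambda) = 0.3011 hours

0.3011 hours


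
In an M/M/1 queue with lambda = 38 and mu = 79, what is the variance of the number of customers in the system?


rho = 38/79; Var(N) = rho/(1-rho)^2 = 1.79

1.79


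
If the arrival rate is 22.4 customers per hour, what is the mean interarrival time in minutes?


Mean interarrival time = 60/lambda = 60/22.4 = 2.68 minutes

2.68 minutes


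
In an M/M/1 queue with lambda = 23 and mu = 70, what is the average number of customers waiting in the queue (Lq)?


rho = 23/70; Lq = rho^2/(1-rho) = 0.16

0.16


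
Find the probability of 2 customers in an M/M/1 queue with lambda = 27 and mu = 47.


rho = 27/47; P(n) = (1-rho)*rho^n = (1-27/47)*(27/47)^2 = 0.1404

0.1404


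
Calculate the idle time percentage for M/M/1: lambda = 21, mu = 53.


Idle fraction = (1 - rho) * 100 = (1 - 21/53) * 100 = 60.4%

60.4%


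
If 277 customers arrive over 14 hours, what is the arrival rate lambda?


lambda = total arrivals / time = 277 / 14 = 19.79 per hour

19.79 per hour


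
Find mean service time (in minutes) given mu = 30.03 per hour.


Mean service time = 60/mu = 60/30.03 = 2.0 minutes

2.0 minutes


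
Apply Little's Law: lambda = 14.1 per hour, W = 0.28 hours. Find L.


L = lambda * W = 14.1 * 0.28 = 3.95

3.95


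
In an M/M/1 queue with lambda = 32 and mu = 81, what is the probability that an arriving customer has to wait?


P(wait) = rho = lambda/mu = 32/81 = 0.3951

0.3951


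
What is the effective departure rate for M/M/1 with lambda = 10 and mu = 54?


For a stable queue (lambda < mu), throughput = lambda = 10 per hour

10 per hour


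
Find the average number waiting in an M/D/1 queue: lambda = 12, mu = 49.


M/D/1: Lq = rho^2 / (2*(1-rho)) where rho = 12/49; Lq = 0.04

0.04


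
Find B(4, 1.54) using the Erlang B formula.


B(N,A) = (A^N/N!) / sum(A^k/k!, k=0..N) with N=4, A=1.54 = 0.0513

0.0513


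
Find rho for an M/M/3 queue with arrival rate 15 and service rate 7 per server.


rho = lambda/(c*mu) = 15/(3*7) = 0.7143

0.7143


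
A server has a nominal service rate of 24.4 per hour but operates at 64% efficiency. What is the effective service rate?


Effective rate = mu * efficiency = 24.4 * 0.64 = 15.62 per hour

15.62 per hour


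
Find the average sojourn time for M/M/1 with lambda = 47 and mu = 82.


W = 1/(mu - lambda) = 1/(82 - 47) = 0.0286 hours

0.0286 hours


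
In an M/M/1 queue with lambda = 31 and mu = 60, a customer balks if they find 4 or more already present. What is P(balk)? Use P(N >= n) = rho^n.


P(N >= 4) = rho^4 = (31/60)^4 = 0.0713

0.0713


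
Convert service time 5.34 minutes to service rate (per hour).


mu = 60 / avg_service_time = 60 / 5.34 = 11.24 per hour

11.24 per hour


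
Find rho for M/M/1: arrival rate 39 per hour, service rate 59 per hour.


rho = lambda/mu = 39/59 = 0.661

0.661


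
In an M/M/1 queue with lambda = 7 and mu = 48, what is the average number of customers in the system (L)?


rho = 7/48; L = rho/(1-rho) = 0.17

0.17


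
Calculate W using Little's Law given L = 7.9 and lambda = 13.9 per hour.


W = L / lambda = 7.9 / 13.9 = 0.5683 hours

0.5683 hours


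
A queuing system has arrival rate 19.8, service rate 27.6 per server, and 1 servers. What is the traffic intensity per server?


rho = lambda / (c * mu) = 19.8 / (1 * 27.6) = 0.7174

0.7174


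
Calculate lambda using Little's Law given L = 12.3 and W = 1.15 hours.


lambda = L / W = 12.3 / 1.15 = 10.7 per hour

10.7 per hour


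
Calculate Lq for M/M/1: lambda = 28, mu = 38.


rho = 28/38; Lq = rho^2/(1-rho) = 2.06

2.06


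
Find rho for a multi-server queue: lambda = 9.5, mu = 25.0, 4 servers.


rho = lambda / (c * mu) = 9.5 / (4 * 25.0) = 0.095

0.095


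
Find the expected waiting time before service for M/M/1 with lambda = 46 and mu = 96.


rho = 46/96; Wq = rho/(mu - lambda) = 0.0096 hours

0.0096 hours


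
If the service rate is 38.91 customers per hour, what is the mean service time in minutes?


Mean service time = 60/mu = 60/38.91 = 1.54 minutes

1.54 minutes


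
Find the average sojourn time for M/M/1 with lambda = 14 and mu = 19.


W = 1/(mu - lambda) = 1/(19 - 14) = 0.2 hours

0.2 hours


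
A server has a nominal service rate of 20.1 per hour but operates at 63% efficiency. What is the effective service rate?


Effective rate = mu * efficiency = 20.1 * 0.63 = 12.66 per hour

12.66 per hour


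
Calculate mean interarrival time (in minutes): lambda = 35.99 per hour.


Mean interarrival time = 60/lambda = 60/35.99 = 1.67 minutes

1.67 minutes


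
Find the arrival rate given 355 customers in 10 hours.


lambda = total arrivals / time = 355 / 10 = 35.5 per hour

35.5 per hour


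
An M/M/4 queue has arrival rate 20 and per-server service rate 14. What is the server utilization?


rho = lambda/(c*mu) = 20/(4*14) = 0.3571

0.3571


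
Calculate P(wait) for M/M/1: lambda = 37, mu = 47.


P(wait) = rho = lambda/mu = 37/47 = 0.7872

0.7872


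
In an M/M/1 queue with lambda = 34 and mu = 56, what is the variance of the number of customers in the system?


rho = 34/56; Var(N) = rho/(1-rho)^2 = 3.93

3.93


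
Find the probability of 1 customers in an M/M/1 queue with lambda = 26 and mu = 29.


rho = 26/29; P(n) = (1-rho)*rho^n = (1-26/29)*(26/29)^1 = 0.0927

0.0927


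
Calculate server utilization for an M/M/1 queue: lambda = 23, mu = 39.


rho = lambda/mu = 23/39 = 0.5897

0.5897


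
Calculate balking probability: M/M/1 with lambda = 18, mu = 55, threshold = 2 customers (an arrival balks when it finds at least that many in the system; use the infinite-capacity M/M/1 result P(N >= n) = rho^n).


P(N >= 2) = rho^2 = (18/55)^2 = 0.1071

0.1071


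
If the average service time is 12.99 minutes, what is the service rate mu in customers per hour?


mu = 60 / avg_service_time = 60 / 12.99 = 4.62 per hour

4.62 per hour


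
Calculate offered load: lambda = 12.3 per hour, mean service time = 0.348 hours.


Offered load a = lambda * E[S] = 12.3 * 0.348 = 4.28 Erlangs

4.28 Erlangs


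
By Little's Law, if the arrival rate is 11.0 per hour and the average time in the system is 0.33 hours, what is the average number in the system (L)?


L = lambda * W = 11.0 * 0.33 = 3.63

3.63


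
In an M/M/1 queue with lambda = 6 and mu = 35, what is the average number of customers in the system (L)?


rho = 6/35; L = rho/(1-rho) = 0.21

0.21


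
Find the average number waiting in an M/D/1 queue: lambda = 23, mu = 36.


M/D/1: Lq = rho^2 / (2*(1-rho)) where rho = 23/36; Lq = 0.57

0.57


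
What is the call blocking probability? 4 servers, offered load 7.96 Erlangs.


B(N,A) = (A^N/N!) / sum(A^k/k!, k=0..N) with N=4, A=7.96 = 0.5729

0.5729


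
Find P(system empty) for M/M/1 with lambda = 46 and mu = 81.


P0 = 1 - rho = 1 - 46/81 = 0.4321

0.4321


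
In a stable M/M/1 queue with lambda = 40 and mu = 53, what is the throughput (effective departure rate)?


For a stable queue (lambda < mu), throughput = lambda = 40 per hour

40 per hour


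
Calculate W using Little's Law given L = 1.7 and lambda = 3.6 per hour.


W = L / lambda = 1.7 / 3.6 = 0.4722 hours

0.4722 hours


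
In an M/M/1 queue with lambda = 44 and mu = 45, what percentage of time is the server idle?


Idle fraction = (1 - rho) * 100 = (1 - 44/45) * 100 = 2.2%

2.2%


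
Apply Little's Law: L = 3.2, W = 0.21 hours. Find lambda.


lambda = L / W = 3.2 / 0.21 = 15.24 per hour

15.24 per hour


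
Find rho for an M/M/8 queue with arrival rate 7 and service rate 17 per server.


rho = lambda/(c*mu) = 7/(8*17) = 0.0515

0.0515


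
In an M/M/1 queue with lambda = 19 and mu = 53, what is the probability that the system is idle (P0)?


P0 = 1 - rho = 1 - 19/53 = 0.6415

0.6415


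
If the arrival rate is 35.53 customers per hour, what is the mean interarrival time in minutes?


Mean interarrival time = 60/lambda = 60/35.53 = 1.69 minutes

1.69 minutes


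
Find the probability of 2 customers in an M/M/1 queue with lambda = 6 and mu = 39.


rho = 6/39; P(n) = (1-rho)*rho^n = (1-6/39)*(6/39)^2 = 0.02

0.02


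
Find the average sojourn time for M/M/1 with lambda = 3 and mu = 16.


W = 1/(mu - lambda) = 1/(16 - 3) = 0.0769 hours

0.0769 hours


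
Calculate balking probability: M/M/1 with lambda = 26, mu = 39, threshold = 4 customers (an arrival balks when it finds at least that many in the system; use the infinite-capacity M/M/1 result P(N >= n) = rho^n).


P(N >= 4) = rho^4 = (26/39)^4 = 0.1975

0.1975


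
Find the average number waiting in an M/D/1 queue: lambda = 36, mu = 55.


M/D/1: Lq = rho^2 / (2*(1-rho)) where rho = 36/55; Lq = 0.62

0.62


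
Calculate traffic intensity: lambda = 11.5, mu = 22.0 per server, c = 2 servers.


rho = lambda / (c * mu) = 11.5 / (2 * 22.0) = 0.2614

0.2614


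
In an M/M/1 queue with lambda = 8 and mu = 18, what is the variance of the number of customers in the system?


rho = 8/18; Var(N) = rho/(1-rho)^2 = 1.44

1.44


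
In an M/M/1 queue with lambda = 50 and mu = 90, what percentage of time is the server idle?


Idle fraction = (1 - rho) * 100 = (1 - 50/90) * 100 = 44.4%

44.4%


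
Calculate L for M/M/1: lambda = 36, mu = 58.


rho = 36/58; L = rho/(1-rho) = 1.64

1.64


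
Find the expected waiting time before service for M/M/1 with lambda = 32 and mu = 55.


rho = 32/55; Wq = rho/(mu - lambda) = 0.0253 hours

0.0253 hours


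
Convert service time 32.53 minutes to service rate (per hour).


mu = 60 / avg_service_time = 60 / 32.53 = 1.84 per hour

1.84 per hour


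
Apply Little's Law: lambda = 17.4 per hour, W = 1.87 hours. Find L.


L = lambda * W = 17.4 * 1.87 = 32.54

32.54


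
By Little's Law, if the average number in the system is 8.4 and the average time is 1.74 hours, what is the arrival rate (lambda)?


lambda = L / W = 8.4 / 1.74 = 4.83 per hour

4.83 per hour


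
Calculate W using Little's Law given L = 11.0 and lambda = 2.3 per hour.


W = L / lambda = 11.0 / 2.3 = 4.7826 hours

4.7826 hours


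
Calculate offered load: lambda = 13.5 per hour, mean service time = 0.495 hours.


Offered load a = lambda * E[S] = 13.5 * 0.495 = 6.68 Erlangs

6.68 Erlangs


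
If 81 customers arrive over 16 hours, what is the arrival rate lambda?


lambda = total arrivals / time = 81 / 16 = 5.06 per hour

5.06 per hour


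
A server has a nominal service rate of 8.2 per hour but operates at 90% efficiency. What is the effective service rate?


Effective rate = mu * efficiency = 8.2 * 0.9 = 7.38 per hour

7.38 per hour


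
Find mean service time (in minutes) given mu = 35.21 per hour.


Mean service time = 60/mu = 60/35.21 = 1.7 minutes

1.7 minutes


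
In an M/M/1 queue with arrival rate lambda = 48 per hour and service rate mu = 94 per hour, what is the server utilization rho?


rho = lambda/mu = 48/94 = 0.5106

0.5106


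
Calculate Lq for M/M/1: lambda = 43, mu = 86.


rho = 43/86; Lq = rho^2/(1-rho) = 0.5

0.5


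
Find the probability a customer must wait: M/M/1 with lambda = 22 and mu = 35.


P(wait) = rho = lambda/mu = 22/35 = 0.6286

0.6286


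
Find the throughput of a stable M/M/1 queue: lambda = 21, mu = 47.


For a stable queue (lambda < mu), throughput = lambda = 21 per hour

21 per hour


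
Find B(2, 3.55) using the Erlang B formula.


B(N,A) = (A^N/N!) / sum(A^k/k!, k=0..N) with N=2, A=3.55 = 0.5807

0.5807


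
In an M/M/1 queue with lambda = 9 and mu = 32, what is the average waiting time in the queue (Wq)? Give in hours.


rho = 9/32; Wq = rho/(mu - lambda) = 0.0122 hours

0.0122 hours


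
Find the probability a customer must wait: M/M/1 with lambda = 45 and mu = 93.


P(wait) = rho = lambda/mu = 45/93 = 0.4839

0.4839


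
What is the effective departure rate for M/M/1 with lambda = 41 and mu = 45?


For a stable queue (lambda < mu), throughput = lambda = 41 per hour

41 per hour


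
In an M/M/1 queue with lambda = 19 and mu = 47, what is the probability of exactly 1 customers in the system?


rho = 19/47; P(n) = (1-rho)*rho^n = (1-19/47)*(19/47)^1 = 0.2408

0.2408


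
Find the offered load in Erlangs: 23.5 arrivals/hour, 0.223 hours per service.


Offered load a = lambda * E[S] = 23.5 * 0.223 = 5.24 Erlangs

5.24 Erlangs


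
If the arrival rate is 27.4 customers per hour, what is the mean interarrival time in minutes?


Mean interarrival time = 60/lambda = 60/27.4 = 2.19 minutes

2.19 minutes


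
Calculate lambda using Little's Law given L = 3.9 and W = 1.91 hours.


lambda = L / W = 3.9 / 1.91 = 2.04 per hour

2.04 per hour


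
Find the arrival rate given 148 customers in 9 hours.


lambda = total arrivals / time = 148 / 9 = 16.44 per hour

16.44 per hour


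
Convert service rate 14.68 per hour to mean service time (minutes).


Mean service time = 60/mu = 60/14.68 = 4.09 minutes

4.09 minutes


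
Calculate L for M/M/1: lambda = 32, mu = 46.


rho = 32/46; L = rho/(1-rho) = 2.29

2.29


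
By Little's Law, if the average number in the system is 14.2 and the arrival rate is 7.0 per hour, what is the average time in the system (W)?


W = L / lambda = 14.2 / 7.0 = 2.0286 hours

2.0286 hours


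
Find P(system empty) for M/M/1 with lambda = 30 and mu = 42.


P0 = 1 - rho = 1 - 30/42 = 0.2857

0.2857


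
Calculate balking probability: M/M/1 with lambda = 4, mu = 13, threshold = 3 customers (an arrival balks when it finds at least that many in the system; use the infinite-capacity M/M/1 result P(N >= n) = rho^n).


P(N >= 3) = rho^3 = (4/13)^3 = 0.0291

0.0291


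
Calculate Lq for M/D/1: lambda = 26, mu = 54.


M/D/1: Lq = rho^2 / (2*(1-rho)) where rho = 26/54; Lq = 0.22

0.22


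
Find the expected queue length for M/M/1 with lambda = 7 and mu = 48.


rho = 7/48; Lq = rho^2/(1-rho) = 0.02

0.02


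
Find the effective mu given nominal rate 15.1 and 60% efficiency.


Effective rate = mu * efficiency = 15.1 * 0.6 = 9.06 per hour

9.06 per hour


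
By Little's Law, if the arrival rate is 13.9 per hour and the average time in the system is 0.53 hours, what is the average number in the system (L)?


L = lambda * W = 13.9 * 0.53 = 7.37

7.37


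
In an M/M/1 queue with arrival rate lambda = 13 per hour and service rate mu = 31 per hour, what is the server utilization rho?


rho = lambda/mu = 13/31 = 0.4194

0.4194


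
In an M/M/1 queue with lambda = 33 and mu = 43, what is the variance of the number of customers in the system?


rho = 33/43; Var(N) = rho/(1-rho)^2 = 14.19

14.19


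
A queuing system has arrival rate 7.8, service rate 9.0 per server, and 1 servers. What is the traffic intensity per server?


rho = lambda / (c * mu) = 7.8 / (1 * 9.0) = 0.8667

0.8667


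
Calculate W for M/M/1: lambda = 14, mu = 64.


W = 1/(mu - lambda) = 1/(64 - 14) = 0.02 hours

0.02 hours


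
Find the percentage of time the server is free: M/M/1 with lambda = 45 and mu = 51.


Idle fraction = (1 - rho) * 100 = (1 - 45/51) * 100 = 11.8%

11.8%


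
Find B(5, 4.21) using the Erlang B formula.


B(N,A) = (A^N/N!) / sum(A^k/k!, k=0..N) with N=5, A=4.21 = 0.2177

0.2177


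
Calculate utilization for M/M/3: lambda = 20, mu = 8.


rho = lambda/(c*mu) = 20/(3*8) = 0.8333

0.8333


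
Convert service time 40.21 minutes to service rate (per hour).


mu = 60 / avg_service_time = 60 / 40.21 = 1.49 per hour

1.49 per hour


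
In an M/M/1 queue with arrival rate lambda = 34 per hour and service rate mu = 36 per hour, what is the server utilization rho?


rho = lambda/mu = 34/36 = 0.9444

0.9444


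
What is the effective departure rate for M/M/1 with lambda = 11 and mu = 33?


For a stable queue (lambda < mu), throughput = lambda = 11 per hour

11 per hour


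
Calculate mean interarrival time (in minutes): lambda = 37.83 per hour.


Mean interarrival time = 60/lambda = 60/37.83 = 1.59 minutes

1.59 minutes


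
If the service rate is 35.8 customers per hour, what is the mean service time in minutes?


Mean service time = 60/mu = 60/35.8 = 1.68 minutes

1.68 minutes


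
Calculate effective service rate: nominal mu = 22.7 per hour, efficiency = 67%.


Effective rate = mu * efficiency = 22.7 * 0.67 = 15.21 per hour

15.21 per hour


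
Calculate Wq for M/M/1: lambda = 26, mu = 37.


rho = 26/37; Wq = rho/(mu - lambda) = 0.0639 hours

0.0639 hours


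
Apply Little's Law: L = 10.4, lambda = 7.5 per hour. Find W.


W = L / lambda = 10.4 / 7.5 = 1.3867 hours

1.3867 hours


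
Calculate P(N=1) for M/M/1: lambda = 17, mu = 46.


rho = 17/46; P(n) = (1-rho)*rho^n = (1-17/46)*(17/46)^1 = 0.233

0.233


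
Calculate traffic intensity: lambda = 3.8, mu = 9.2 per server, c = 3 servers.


rho = lambda / (c * mu) = 3.8 / (3 * 9.2) = 0.1377

0.1377


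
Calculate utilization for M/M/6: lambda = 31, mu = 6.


rho = lambda/(c*mu) = 31/(6*6) = 0.8611

0.8611


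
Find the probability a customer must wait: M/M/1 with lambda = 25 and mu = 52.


P(wait) = rho = lambda/mu = 25/52 = 0.4808

0.4808


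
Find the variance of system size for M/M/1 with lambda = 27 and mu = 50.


rho = 27/50; Var(N) = rho/(1-rho)^2 = 2.55

2.55


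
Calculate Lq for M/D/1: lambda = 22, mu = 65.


M/D/1: Lq = rho^2 / (2*(1-rho)) where rho = 22/65; Lq = 0.09

0.09


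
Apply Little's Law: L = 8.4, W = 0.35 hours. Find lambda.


lambda = L / W = 8.4 / 0.35 = 24.0 per hour

24.0 per hour


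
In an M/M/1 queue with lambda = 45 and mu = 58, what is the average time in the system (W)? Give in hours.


W = 1/(mu - lambda) = 1/(58 - 45) = 0.0769 hours

0.0769 hours


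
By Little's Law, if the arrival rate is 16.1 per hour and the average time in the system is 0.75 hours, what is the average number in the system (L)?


L = lambda * W = 16.1 * 0.75 = 12.08

12.08


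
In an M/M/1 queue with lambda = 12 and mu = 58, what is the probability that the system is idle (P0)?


P0 = 1 - rho = 1 - 12/58 = 0.7931

0.7931


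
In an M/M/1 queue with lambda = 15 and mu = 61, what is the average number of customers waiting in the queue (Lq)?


rho = 15/61; Lq = rho^2/(1-rho) = 0.08

0.08


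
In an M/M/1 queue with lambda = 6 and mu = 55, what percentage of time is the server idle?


Idle fraction = (1 - rho) * 100 = (1 - 6/55) * 100 = 89.1%

89.1%


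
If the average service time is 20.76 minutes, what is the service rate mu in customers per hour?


mu = 60 / avg_service_time = 60 / 20.76 = 2.89 per hour

2.89 per hour


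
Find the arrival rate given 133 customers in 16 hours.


lambda = total arrivals / time = 133 / 16 = 8.31 per hour

8.31 per hour


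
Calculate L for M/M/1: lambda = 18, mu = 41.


rho = 18/41; L = rho/(1-rho) = 0.78

0.78


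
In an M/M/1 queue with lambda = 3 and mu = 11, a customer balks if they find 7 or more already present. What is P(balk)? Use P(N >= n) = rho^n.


P(N >= 7) = rho^7 = (3/11)^7 = 0.0001

0.0001


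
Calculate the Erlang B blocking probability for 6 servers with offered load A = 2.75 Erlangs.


B(N,A) = (A^N/N!) / sum(A^k/k!, k=0..N) with N=6, A=2.75 = 0.0393

0.0393


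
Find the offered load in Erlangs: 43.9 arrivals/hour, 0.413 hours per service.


Offered load a = lambda * E[S] = 43.9 * 0.413 = 18.13 Erlangs

18.13 Erlangs


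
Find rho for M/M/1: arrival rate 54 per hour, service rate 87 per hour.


rho = lambda/mu = 54/87 = 0.6207

0.6207


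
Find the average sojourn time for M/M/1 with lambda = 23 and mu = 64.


W = 1/(mu - lambda) = 1/(64 - 23) = 0.0244 hours

0.0244 hours


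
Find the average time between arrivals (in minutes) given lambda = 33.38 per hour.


Mean interarrival time = 60/lambda = 60/33.38 = 1.8 minutes

1.8 minutes


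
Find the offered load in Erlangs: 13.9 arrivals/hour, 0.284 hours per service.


Offered load a = lambda * E[S] = 13.9 * 0.284 = 3.95 Erlangs

3.95 Erlangs


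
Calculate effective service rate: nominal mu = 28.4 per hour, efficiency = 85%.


Effective rate = mu * efficiency = 28.4 * 0.85 = 24.14 per hour

24.14 per hour


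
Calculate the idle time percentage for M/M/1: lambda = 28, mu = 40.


Idle fraction = (1 - rho) * 100 = (1 - 28/40) * 100 = 30.0%

30.0%


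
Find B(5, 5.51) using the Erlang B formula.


B(N,A) = (A^N/N!) / sum(A^k/k!, k=0..N) with N=5, A=5.51 = 0.3248

0.3248


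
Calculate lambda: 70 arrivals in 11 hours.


lambda = total arrivals / time = 70 / 11 = 6.36 per hour

6.36 per hour


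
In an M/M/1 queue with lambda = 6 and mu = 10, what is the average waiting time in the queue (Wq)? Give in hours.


rho = 6/10; Wq = rho/(mu - lambda) = 0.15 hours

0.15 hours


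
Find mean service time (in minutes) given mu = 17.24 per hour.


Mean service time = 60/mu = 60/17.24 = 3.48 minutes

3.48 minutes


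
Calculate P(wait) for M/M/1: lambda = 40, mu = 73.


P(wait) = rho = lambda/mu = 40/73 = 0.5479

0.5479


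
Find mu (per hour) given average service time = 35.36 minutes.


mu = 60 / avg_service_time = 60 / 35.36 = 1.7 per hour

1.7 per hour


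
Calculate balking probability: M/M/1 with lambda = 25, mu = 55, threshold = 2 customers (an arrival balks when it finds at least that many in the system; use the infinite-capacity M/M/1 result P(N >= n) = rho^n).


P(N >= 2) = rho^2 = (25/55)^2 = 0.2066

0.2066


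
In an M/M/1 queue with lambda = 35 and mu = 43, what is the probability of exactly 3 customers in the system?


rho = 35/43; P(n) = (1-rho)*rho^n = (1-35/43)*(35/43)^3 = 0.1003

0.1003


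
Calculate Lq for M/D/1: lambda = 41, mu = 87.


M/D/1: Lq = rho^2 / (2*(1-rho)) where rho = 41/87; Lq = 0.21

0.21


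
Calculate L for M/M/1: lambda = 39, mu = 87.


rho = 39/87; L = rho/(1-rho) = 0.81

0.81


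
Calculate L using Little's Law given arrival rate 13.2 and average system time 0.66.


L = lambda * W = 13.2 * 0.66 = 8.71

8.71


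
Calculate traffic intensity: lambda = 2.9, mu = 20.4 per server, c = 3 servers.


rho = lambda / (c * mu) = 2.9 / (3 * 20.4) = 0.0474

0.0474


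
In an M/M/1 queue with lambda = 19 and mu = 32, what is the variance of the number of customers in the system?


rho = 19/32; Var(N) = rho/(1-rho)^2 = 3.6

3.6


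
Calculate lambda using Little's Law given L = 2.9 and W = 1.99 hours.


lambda = L / W = 2.9 / 1.99 = 1.46 per hour

1.46 per hour


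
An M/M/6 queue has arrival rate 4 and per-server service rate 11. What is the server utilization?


rho = lambda/(c*mu) = 4/(6*11) = 0.0606

0.0606


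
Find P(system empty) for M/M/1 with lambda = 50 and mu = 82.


P0 = 1 - rho = 1 - 50/82 = 0.3902

0.3902


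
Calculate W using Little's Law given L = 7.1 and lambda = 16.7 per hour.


W = L / lambda = 7.1 / 16.7 = 0.4251 hours

0.4251 hours


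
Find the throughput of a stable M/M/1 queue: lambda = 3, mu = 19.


For a stable queue (lambda < mu), throughput = lambda = 3 per hour

3 per hour


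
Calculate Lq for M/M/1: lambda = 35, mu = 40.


rho = 35/40; Lq = rho^2/(1-rho) = 6.13

6.13


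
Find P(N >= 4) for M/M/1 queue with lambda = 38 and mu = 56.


P(N >= 4) = rho^4 = (38/56)^4 = 0.212

0.212


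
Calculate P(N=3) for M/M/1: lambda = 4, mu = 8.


rho = 4/8; P(n) = (1-rho)*rho^n = (1-4/8)*(4/8)^3 = 0.0625

0.0625


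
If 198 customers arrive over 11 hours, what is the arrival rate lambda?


lambda = total arrivals / time = 198 / 11 = 18.0 per hour

18.0 per hour


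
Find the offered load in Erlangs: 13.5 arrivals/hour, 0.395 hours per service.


Offered load a = lambda * E[S] = 13.5 * 0.395 = 5.33 Erlangs

5.33 Erlangs


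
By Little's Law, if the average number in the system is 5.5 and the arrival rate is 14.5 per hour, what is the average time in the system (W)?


W = L / lambda = 5.5 / 14.5 = 0.3793 hours

0.3793 hours


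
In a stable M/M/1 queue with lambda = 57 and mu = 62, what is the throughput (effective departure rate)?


For a stable queue (lambda < mu), throughput = lambda = 57 per hour

57 per hour


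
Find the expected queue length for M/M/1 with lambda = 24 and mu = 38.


rho = 24/38; Lq = rho^2/(1-rho) = 1.08

1.08


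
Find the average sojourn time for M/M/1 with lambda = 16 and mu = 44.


W = 1/(mu - lambda) = 1/(44 - 16) = 0.0357 hours

0.0357 hours


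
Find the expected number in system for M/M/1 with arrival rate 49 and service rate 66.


rho = 49/66; L = rho/(1-rho) = 2.88

2.88


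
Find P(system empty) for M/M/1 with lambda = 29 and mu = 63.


P0 = 1 - rho = 1 - 29/63 = 0.5397

0.5397


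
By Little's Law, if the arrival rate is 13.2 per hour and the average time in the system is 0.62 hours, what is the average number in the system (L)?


L = lambda * W = 13.2 * 0.62 = 8.18

8.18


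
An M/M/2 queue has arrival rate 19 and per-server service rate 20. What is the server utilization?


rho = lambda/(c*mu) = 19/(2*20) = 0.475

0.475


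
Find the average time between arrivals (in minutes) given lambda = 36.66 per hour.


Mean interarrival time = 60/lambda = 60/36.66 = 1.64 minutes

1.64 minutes


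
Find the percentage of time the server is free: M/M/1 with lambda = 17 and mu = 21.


Idle fraction = (1 - rho) * 100 = (1 - 17/21) * 100 = 19.0%

19.0%


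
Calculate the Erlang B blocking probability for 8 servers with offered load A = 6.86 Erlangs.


B(N,A) = (A^N/N!) / sum(A^k/k!, k=0..N) with N=8, A=6.86 = 0.1708

0.1708


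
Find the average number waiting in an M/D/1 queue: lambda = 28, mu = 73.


M/D/1: Lq = rho^2 / (2*(1-rho)) where rho = 28/73; Lq = 0.12

0.12


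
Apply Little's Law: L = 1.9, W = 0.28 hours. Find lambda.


lambda = L / W = 1.9 / 0.28 = 6.79 per hour

6.79 per hour


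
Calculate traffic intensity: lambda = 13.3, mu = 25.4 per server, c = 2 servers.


rho = lambda / (c * mu) = 13.3 / (2 * 25.4) = 0.2618

0.2618


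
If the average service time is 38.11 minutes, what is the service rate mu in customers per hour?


mu = 60 / avg_service_time = 60 / 38.11 = 1.57 per hour

1.57 per hour


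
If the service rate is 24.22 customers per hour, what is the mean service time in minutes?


Mean service time = 60/mu = 60/24.22 = 2.48 minutes

2.48 minutes


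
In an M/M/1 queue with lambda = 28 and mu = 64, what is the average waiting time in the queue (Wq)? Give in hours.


rho = 28/64; Wq = rho/(mu - lambda) = 0.0122 hours

0.0122 hours


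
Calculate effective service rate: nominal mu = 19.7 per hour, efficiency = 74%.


Effective rate = mu * efficiency = 19.7 * 0.74 = 14.58 per hour

14.58 per hour


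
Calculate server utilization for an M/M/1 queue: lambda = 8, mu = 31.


rho = lambda/mu = 8/31 = 0.2581

0.2581


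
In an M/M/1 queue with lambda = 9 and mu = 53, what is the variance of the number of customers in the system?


rho = 9/53; Var(N) = rho/(1-rho)^2 = 0.25

0.25


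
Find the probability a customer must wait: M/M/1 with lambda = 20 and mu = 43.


P(wait) = rho = lambda/mu = 20/43 = 0.4651

0.4651


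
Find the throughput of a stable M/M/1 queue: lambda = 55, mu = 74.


For a stable queue (lambda < mu), throughput = lambda = 55 per hour

55 per hour


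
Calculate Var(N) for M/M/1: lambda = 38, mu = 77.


rho = 38/77; Var(N) = rho/(1-rho)^2 = 1.92

1.92


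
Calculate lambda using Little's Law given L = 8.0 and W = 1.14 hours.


lambda = L / W = 8.0 / 1.14 = 7.02 per hour

7.02 per hour


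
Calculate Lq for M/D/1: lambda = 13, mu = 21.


M/D/1: Lq = rho^2 / (2*(1-rho)) where rho = 13/21; Lq = 0.5

0.5


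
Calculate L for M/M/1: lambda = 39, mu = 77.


rho = 39/77; L = rho/(1-rho) = 1.03

1.03


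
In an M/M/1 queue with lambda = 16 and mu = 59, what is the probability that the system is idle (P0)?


P0 = 1 - rho = 1 - 16/59 = 0.7288

0.7288


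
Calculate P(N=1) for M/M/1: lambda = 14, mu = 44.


rho = 14/44; P(n) = (1-rho)*rho^n = (1-14/44)*(14/44)^1 = 0.2169

0.2169


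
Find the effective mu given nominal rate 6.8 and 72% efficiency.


Effective rate = mu * efficiency = 6.8 * 0.72 = 4.9 per hour

4.9 per hour


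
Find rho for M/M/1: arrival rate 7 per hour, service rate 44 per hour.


rho = lambda/mu = 7/44 = 0.1591

0.1591


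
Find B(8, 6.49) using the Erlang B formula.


B(N,A) = (A^N/N!) / sum(A^k/k!, k=0..N) with N=8, A=6.49 = 0.1495

0.1495


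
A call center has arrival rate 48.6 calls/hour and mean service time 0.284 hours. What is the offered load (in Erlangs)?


Offered load a = lambda * E[S] = 48.6 * 0.284 = 13.8 Erlangs

13.8 Erlangs


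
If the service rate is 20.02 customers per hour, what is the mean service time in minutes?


Mean service time = 60/mu = 60/20.02 = 3.0 minutes

3.0 minutes


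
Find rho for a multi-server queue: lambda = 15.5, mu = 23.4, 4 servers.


rho = lambda / (c * mu) = 15.5 / (4 * 23.4) = 0.1656

0.1656


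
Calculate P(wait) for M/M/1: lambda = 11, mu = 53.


P(wait) = rho = lambda/mu = 11/53 = 0.2075

0.2075


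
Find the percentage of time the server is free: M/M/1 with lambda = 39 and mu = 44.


Idle fraction = (1 - rho) * 100 = (1 - 39/44) * 100 = 11.4%

11.4%


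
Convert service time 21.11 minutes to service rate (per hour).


mu = 60 / avg_service_time = 60 / 21.11 = 2.84 per hour

2.84 per hour


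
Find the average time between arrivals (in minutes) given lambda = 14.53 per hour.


Mean interarrival time = 60/lambda = 60/14.53 = 4.13 minutes

4.13 minutes


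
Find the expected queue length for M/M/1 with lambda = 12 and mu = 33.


rho = 12/33; Lq = rho^2/(1-rho) = 0.21

0.21


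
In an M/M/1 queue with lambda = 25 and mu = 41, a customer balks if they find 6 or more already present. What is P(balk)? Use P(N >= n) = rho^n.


P(N >= 6) = rho^6 = (25/41)^6 = 0.0514

0.0514


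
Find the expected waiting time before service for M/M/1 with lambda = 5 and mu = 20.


rho = 5/20; Wq = rho/(mu - lambda) = 0.0167 hours

0.0167 hours


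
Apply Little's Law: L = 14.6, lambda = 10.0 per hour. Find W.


W = L / lambda = 14.6 / 10.0 = 1.46 hours

1.46 hours
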